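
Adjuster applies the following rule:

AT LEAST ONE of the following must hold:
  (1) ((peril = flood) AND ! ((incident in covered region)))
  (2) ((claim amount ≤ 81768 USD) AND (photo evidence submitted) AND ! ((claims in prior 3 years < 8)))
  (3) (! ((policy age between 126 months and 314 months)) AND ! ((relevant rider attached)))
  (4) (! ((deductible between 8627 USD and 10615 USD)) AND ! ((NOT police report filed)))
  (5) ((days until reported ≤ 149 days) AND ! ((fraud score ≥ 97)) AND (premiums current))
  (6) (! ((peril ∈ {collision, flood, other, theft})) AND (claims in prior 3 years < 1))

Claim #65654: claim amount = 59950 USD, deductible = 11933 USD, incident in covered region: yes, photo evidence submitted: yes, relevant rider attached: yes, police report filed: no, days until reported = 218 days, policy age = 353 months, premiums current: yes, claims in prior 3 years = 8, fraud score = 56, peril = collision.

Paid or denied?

Paid

Atomic conditions:
  peril = flood: collision == flood is false
  incident in covered region: yes → true
  claim amount ≤ 81768 USD: 59950 ≤ 81768 is true
  photo evidence submitted: yes → true
  claims in prior 3 years < 8: 8 < 8 is false
  policy age between 126 months and 314 months: 353 in [126, 314] is false
  relevant rider attached: yes → true
  deductible between 8627 USD and 10615 USD: 11933 in [8627, 10615] is false
  NOT police report filed: no → true
  days until reported ≤ 149 days: 218 ≤ 149 is false
  fraud score ≥ 97: 56 ≥ 97 is false
  premiums current: yes → true
  peril ∈ {collision, flood, other, theft}: collision is in the set → true
  claims in prior 3 years < 1: 8 < 1 is false
Combine:
[1.2] NOT true = false
[1] false AND false = false
[2.3] NOT false = true
[2] true AND true AND true = true
[3.1] NOT false = true
[3.2] NOT true = false
[3] true AND false = false
[4.1] NOT false = true
[4.2] NOT true = false
[4] true AND false = false
[5.2] NOT false = true
[5] false AND true AND true = false
[6.1] NOT true = false
[6] false AND false = false
[root] false OR true OR false OR false OR false OR false = true
Overall: true → paid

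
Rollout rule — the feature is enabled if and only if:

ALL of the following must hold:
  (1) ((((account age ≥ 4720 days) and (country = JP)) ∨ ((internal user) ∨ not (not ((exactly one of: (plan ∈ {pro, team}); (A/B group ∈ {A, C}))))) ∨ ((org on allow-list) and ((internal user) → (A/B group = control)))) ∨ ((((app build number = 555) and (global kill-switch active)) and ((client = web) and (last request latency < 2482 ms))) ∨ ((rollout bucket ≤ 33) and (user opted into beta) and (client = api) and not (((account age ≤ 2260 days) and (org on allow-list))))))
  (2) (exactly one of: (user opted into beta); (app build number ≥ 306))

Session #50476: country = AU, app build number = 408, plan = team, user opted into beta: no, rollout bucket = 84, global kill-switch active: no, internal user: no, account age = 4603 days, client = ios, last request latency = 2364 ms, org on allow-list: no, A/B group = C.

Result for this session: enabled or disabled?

Atomic conditions:
  account age ≥ 4720 days: 4603 ≥ 4720 is false
  country = JP: AU == JP is false
  internal user: no → false
  plan ∈ {pro, team}: team is in the set → true
  A/B group ∈ {A, C}: C is in the set → true
  org on allow-list: no → false
  A/B group = control: C == control is false
  app build number = 555: 408 == 555 is false
  global kill-switch active: no → false
  client = web: ios == web is false
  last request latency < 2482 ms: 2364 < 2482 is true
  rollout bucket ≤ 33: 84 ≤ 33 is false
  user opted into beta: no → false
  client = api: ios == api is false
  account age ≤ 2260 days: 4603 ≤ 2260 is false
  app build number ≥ 306: 408 ≥ 306 is true
Combine:
[1.1.1] false AND false = false
[1.1.2.2.1.1] exactly-one(true, true) = false
[1.1.2.2.1] NOT false = true
[1.1.2.2] NOT true = false
[1.1.2] false OR false = false
[1.1.3.2] false → false (antecedent false ⇒ implication holds) = true
[1.1.3] false AND true = false
[1.1] false OR false OR false = false
[1.2.1.1] false AND false = false
[1.2.1.2] false AND true = false
[1.2.1] false AND false = false
[1.2.2.4.1] false AND false = false
[1.2.2.4] NOT false = true
[1.2.2] false AND false AND false AND true = false
[1.2] false OR false = false
[1] false OR false = false
[2] exactly-one(false, true) = true
[root] false AND true = false
Overall: false → disabled

Disabled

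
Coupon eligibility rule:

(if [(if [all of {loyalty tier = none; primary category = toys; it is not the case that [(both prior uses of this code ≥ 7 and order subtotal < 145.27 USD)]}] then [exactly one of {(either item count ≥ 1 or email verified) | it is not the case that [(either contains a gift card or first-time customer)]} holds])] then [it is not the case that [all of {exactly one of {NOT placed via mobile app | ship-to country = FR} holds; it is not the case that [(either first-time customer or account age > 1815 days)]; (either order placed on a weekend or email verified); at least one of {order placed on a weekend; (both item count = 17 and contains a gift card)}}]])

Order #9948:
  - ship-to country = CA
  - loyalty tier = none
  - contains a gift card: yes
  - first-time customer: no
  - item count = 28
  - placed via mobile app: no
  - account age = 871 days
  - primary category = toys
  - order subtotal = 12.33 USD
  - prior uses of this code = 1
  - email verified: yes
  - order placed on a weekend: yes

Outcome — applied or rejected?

Atomic conditions:
  loyalty tier = none: none == none is true
  primary category = toys: toys == toys is true
  prior uses of this code ≥ 7: 1 ≥ 7 is false
  order subtotal < 145.27 USD: 12.33 < 145.27 is true
  item count ≥ 1: 28 ≥ 1 is true
  email verified: yes → true
  contains a gift card: yes → true
  first-time customer: no → false
  NOT placed via mobile app: no → true
  ship-to country = FR: CA == FR is false
  account age > 1815 days: 871 > 1815 is false
  order placed on a weekend: yes → true
  item count = 17: 28 == 17 is false
Combine:
[1.1.3.1] false AND true = false
[1.1.3] NOT false = true
[1.1] true AND true AND true = true
[1.2.1] true OR true = true
[1.2.2.1] true OR false = true
[1.2.2] NOT true = false
[1.2] exactly-one(true, false) = true
[1] true → true = true
[2.1.1] exactly-one(true, false) = true
[2.1.2.1] false OR false = false
[2.1.2] NOT false = true
[2.1.3] true OR true = true
[2.1.4.2] false AND true = false
[2.1.4] true OR false = true
[2.1] true AND true AND true AND true = true
[2] NOT true = false
[root] true → false = false
Overall: false → rejected

Rejected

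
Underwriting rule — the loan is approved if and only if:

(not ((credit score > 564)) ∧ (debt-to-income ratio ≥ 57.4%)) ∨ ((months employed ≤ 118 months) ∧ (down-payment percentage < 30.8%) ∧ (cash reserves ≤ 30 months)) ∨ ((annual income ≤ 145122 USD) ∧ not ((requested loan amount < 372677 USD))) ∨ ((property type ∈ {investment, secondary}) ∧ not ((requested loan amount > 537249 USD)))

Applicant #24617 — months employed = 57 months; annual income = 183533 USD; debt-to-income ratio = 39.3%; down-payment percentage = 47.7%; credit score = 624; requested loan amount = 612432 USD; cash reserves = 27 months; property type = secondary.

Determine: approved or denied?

Atomic conditions:
  credit score > 564: 624 > 564 is true
  debt-to-income ratio ≥ 57.4%: 39.3 ≥ 57.4 is false
  months employed ≤ 118 months: 57 ≤ 118 is true
  down-payment percentage < 30.8%: 47.7 < 30.8 is false
  cash reserves ≤ 30 months: 27 ≤ 30 is true
  annual income ≤ 145122 USD: 183533 ≤ 145122 is false
  requested loan amount < 372677 USD: 612432 < 372677 is false
  property type ∈ {investment, secondary}: secondary is in the set → true
  requested loan amount > 537249 USD: 612432 > 537249 is true
Combine:
[1.1] NOT true = false
[1] false AND false = false
[2] true AND false AND true = false
[3.2] NOT false = true
[3] false AND true = false
[4.2] NOT true = false
[4] true AND false = false
[root] false OR false OR false OR false = false
Overall: false → denied

Denied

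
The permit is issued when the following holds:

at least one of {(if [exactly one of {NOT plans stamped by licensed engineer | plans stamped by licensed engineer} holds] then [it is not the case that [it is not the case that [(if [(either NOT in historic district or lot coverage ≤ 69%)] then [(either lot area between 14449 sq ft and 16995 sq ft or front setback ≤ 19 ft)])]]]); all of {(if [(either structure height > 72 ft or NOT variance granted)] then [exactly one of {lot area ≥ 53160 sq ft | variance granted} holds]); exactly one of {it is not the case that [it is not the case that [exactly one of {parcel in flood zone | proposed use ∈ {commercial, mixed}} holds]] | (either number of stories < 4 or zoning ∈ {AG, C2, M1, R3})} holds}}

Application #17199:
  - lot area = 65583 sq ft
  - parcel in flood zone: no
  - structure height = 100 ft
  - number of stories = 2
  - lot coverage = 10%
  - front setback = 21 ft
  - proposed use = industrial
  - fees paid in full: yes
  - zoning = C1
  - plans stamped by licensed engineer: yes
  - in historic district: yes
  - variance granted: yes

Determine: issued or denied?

Atomic conditions:
  NOT plans stamped by licensed engineer: yes → false
  plans stamped by licensed engineer: yes → true
  NOT in historic district: yes → false
  lot coverage ≤ 69%: 10 ≤ 69 is true
  lot area between 14449 sq ft and 16995 sq ft: 65583 in [14449, 16995] is false
  front setback ≤ 19 ft: 21 ≤ 19 is false
  structure height > 72 ft: 100 > 72 is true
  NOT variance granted: yes → false
  lot area ≥ 53160 sq ft: 65583 ≥ 53160 is true
  variance granted: yes → true
  parcel in flood zone: no → false
  proposed use ∈ {commercial, mixed}: industrial is not in the set → false
  number of stories < 4: 2 < 4 is true
  zoning ∈ {AG, C2, M1, R3}: C1 is not in the set → false
Combine:
[1.1] exactly-one(false, true) = true
[1.2.1.1.1] false OR true = true
[1.2.1.1.2] false OR false = false
[1.2.1.1] true → false = false
[1.2.1] NOT false = true
[1.2] NOT true = false
[1] true → false = false
[2.1.1] true OR false = true
[2.1.2] exactly-one(true, true) = false
[2.1] true → false = false
[2.2.1.1.1] exactly-one(false, false) = false
[2.2.1.1] NOT false = true
[2.2.1] NOT true = false
[2.2.2] true OR false = true
[2.2] exactly-one(false, true) = true
[2] false AND true = false
[root] false OR false = false
Overall: false → denied

Denied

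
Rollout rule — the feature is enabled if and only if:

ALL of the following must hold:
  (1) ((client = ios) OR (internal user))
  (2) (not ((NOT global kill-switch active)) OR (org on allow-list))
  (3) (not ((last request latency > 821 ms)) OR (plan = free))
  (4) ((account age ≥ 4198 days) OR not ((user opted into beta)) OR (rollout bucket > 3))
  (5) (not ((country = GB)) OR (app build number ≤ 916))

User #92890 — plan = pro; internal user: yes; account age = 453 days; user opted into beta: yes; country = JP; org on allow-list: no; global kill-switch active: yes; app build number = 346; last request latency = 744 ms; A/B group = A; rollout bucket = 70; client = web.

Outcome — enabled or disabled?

Atomic conditions:
  client = ios: web == ios is false
  internal user: yes → true
  NOT global kill-switch active: yes → false
  org on allow-list: no → false
  last request latency > 821 ms: 744 > 821 is false
  plan = free: pro == free is false
  account age ≥ 4198 days: 453 ≥ 4198 is false
  user opted into beta: yes → true
  rollout bucket > 3: 70 > 3 is true
  country = GB: JP == GB is false
  app build number ≤ 916: 346 ≤ 916 is true
Combine:
[1] false OR true = true
[2.1] NOT false = true
[2] true OR false = true
[3.1] NOT false = true
[3] true OR false = true
[4.2] NOT true = false
[4] false OR false OR true = true
[5.1] NOT false = true
[5] true OR true = true
[root] true AND true AND true AND true AND true = true
Overall: true → enabled

Enabled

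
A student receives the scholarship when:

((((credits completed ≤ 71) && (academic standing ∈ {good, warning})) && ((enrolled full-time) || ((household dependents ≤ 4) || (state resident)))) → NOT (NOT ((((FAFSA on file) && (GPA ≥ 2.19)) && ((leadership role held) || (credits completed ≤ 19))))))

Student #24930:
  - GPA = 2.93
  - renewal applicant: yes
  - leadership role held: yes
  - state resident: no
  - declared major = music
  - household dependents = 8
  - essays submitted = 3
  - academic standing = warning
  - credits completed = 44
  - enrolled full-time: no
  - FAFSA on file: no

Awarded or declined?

Atomic conditions:
  credits completed ≤ 71: 44 ≤ 71 is true
  academic standing ∈ {good, warning}: warning is in the set → true
  enrolled full-time: no → false
  household dependents ≤ 4: 8 ≤ 4 is false
  state resident: no → false
  FAFSA on file: no → false
  GPA ≥ 2.19: 2.93 ≥ 2.19 is true
  leadership role held: yes → true
  credits completed ≤ 19: 44 ≤ 19 is false
Combine:
[1.1] true AND true = true
[1.2.2] false OR false = false
[1.2] false OR false = false
[1] true AND false = false
[2.1.1.1] false AND true = false
[2.1.1.2] true OR false = true
[2.1.1] false AND true = false
[2.1] NOT false = true
[2] NOT true = false
[root] false → false (antecedent false ⇒ implication holds) = true
Overall: true → awarded

Awarded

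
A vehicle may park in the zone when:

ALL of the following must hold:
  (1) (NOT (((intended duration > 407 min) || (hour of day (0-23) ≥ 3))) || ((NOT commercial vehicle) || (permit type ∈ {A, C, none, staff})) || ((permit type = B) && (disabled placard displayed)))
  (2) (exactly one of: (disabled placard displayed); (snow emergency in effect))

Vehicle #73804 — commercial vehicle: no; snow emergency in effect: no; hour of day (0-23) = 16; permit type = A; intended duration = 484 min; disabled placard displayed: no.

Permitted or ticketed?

Atomic conditions:
  intended duration > 407 min: 484 > 407 is true
  hour of day (0-23) ≥ 3: 16 ≥ 3 is true
  NOT commercial vehicle: no → true
  permit type ∈ {A, C, none, staff}: A is in the set → true
  permit type = B: A == B is false
  disabled placard displayed: no → false
  snow emergency in effect: no → false
Combine:
[1.1.1] true OR true = true
[1.1] NOT true = false
[1.2] true OR true = true
[1.3] false AND false = false
[1] false OR true OR false = true
[2] exactly-one(false, false) = false
[root] true AND false = false
Overall: false → ticketed

Ticketed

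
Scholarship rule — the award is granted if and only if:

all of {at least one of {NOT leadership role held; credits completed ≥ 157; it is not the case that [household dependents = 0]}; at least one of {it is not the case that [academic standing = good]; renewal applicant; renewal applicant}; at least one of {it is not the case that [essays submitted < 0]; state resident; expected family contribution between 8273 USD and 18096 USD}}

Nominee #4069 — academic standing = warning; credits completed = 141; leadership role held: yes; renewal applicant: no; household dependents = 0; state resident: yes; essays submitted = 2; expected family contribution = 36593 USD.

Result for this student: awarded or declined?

Declined

Atomic conditions:
  NOT leadership role held: yes → false
  credits completed ≥ 157: 141 ≥ 157 is false
  household dependents = 0: 0 == 0 is true
  academic standing = good: warning == good is false
  renewal applicant: no → false
  essays submitted < 0: 2 < 0 is false
  state resident: yes → true
  expected family contribution between 8273 USD and 18096 USD: 36593 in [8273, 18096] is false
Combine:
[1.3] NOT true = false
[1] false OR false OR false = false
[2.1] NOT false = true
[2] true OR false OR false = true
[3.1] NOT false = true
[3] true OR true OR false = true
[root] false AND true AND true = false
Overall: false → declined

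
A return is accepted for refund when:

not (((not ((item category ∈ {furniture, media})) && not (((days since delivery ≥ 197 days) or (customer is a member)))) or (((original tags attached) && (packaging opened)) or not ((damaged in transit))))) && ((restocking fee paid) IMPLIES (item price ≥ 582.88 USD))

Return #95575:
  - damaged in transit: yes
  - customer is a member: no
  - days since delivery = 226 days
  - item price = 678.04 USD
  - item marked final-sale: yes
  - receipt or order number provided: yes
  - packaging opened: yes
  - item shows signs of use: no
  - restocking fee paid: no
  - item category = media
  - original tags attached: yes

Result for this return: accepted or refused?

Refused

Atomic conditions:
  item category ∈ {furniture, media}: media is in the set → true
  days since delivery ≥ 197 days: 226 ≥ 197 is true
  customer is a member: no → false
  original tags attached: yes → true
  packaging opened: yes → true
  damaged in transit: yes → true
  restocking fee paid: no → false
  item price ≥ 582.88 USD: 678.04 ≥ 582.88 is true
Combine:
[1.1.1.1] NOT true = false
[1.1.1.2.1] true OR false = true
[1.1.1.2] NOT true = false
[1.1.1] false AND false = false
[1.1.2.1] true AND true = true
[1.1.2.2] NOT true = false
[1.1.2] true OR false = true
[1.1] false OR true = true
[1] NOT true = false
[2] false → true (antecedent false ⇒ implication holds) = true
[root] false AND true = false
Overall: false → refused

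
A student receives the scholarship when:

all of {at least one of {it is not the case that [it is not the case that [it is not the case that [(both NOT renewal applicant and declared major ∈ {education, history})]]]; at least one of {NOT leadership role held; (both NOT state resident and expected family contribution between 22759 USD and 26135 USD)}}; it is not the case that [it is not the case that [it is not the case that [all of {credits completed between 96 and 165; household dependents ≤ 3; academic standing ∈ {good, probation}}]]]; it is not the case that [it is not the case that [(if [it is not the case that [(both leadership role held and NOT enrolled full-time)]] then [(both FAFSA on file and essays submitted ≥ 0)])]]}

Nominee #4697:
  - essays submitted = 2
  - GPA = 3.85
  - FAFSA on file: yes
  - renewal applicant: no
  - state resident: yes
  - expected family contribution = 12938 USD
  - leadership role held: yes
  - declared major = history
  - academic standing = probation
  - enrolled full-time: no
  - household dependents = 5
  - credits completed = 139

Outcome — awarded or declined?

Atomic conditions:
  NOT renewal applicant: no → true
  declared major ∈ {education, history}: history is in the set → true
  NOT leadership role held: yes → false
  NOT state resident: yes → false
  expected family contribution between 22759 USD and 26135 USD: 12938 in [22759, 26135] is false
  credits completed between 96 and 165: 139 in [96, 165] is true
  household dependents ≤ 3: 5 ≤ 3 is false
  academic standing ∈ {good, probation}: probation is in the set → true
  leadership role held: yes → true
  NOT enrolled full-time: no → true
  FAFSA on file: yes → true
  essays submitted ≥ 0: 2 ≥ 0 is true
Combine:
[1.1.1.1.1] true AND true = true
[1.1.1.1] NOT true = false
[1.1.1] NOT false = true
[1.1] NOT true = false
[1.2.2] false AND false = false
[1.2] false OR false = false
[1] false OR false = false
[2.1.1.1] true AND false AND true = false
[2.1.1] NOT false = true
[2.1] NOT true = false
[2] NOT false = true
[3.1.1.1.1] true AND true = true
[3.1.1.1] NOT true = false
[3.1.1.2] true AND true = true
[3.1.1] false → true (antecedent false ⇒ implication holds) = true
[3.1] NOT true = false
[3] NOT false = true
[root] false AND true AND true = false
Overall: false → declined

Declined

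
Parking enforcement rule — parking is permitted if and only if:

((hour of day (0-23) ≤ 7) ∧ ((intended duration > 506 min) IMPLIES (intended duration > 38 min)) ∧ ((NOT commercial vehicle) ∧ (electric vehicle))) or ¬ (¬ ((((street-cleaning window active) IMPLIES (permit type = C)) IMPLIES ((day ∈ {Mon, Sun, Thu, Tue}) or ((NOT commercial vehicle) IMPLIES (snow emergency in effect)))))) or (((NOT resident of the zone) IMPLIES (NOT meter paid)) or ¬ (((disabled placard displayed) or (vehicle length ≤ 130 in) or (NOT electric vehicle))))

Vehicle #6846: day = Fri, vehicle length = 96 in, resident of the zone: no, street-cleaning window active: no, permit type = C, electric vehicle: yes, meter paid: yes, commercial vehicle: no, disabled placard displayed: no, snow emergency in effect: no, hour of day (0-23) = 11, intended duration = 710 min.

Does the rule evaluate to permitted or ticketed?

Atomic conditions:
  hour of day (0-23) ≤ 7: 11 ≤ 7 is false
  intended duration > 506 min: 710 > 506 is true
  intended duration > 38 min: 710 > 38 is true
  NOT commercial vehicle: no → true
  electric vehicle: yes → true
  street-cleaning window active: no → false
  permit type = C: C == C is true
  day ∈ {Mon, Sun, Thu, Tue}: Fri is not in the set → false
  snow emergency in effect: no → false
  NOT resident of the zone: no → true
  NOT meter paid: yes → false
  disabled placard displayed: no → false
  vehicle length ≤ 130 in: 96 ≤ 130 is true
  NOT electric vehicle: yes → false
Combine:
[1.2] true → true = true
[1.3] true AND true = true
[1] false AND true AND true = false
[2.1.1.1] false → true (antecedent false ⇒ implication holds) = true
[2.1.1.2.2] true → false = false
[2.1.1.2] false OR false = false
[2.1.1] true → false = false
[2.1] NOT false = true
[2] NOT true = false
[3.1] true → false = false
[3.2.1] false OR true OR false = true
[3.2] NOT true = false
[3] false OR false = false
[root] false OR false OR false = false
Overall: false → ticketed

Ticketed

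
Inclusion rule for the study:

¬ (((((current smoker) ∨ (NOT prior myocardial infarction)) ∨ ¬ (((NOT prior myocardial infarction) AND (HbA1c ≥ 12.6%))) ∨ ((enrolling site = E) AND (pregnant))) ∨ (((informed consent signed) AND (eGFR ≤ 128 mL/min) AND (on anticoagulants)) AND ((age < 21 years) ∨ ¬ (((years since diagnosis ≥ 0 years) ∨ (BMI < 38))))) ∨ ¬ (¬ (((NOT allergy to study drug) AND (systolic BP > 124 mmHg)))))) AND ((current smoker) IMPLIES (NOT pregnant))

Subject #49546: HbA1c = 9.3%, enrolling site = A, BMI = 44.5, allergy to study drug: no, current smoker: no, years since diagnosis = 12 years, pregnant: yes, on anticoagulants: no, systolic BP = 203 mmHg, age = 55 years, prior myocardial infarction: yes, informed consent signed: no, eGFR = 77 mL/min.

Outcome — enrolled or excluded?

Atomic conditions:
  current smoker: no → false
  NOT prior myocardial infarction: yes → false
  HbA1c ≥ 12.6%: 9.3 ≥ 12.6 is false
  enrolling site = E: A == E is false
  pregnant: yes → true
  informed consent signed: no → false
  eGFR ≤ 128 mL/min: 77 ≤ 128 is true
  on anticoagulants: no → false
  age < 21 years: 55 < 21 is false
  years since diagnosis ≥ 0 years: 12 ≥ 0 is true
  BMI < 38: 44.5 < 38 is false
  NOT allergy to study drug: no → true
  systolic BP > 124 mmHg: 203 > 124 is true
  NOT pregnant: yes → false
Combine:
[1.1.1.1] false OR false = false
[1.1.1.2.1] false AND false = false
[1.1.1.2] NOT false = true
[1.1.1.3] false AND true = false
[1.1.1] false OR true OR false = true
[1.1.2.1] false AND true AND false = false
[1.1.2.2.2.1] true OR false = true
[1.1.2.2.2] NOT true = false
[1.1.2.2] false OR false = false
[1.1.2] false AND false = false
[1.1.3.1.1] true AND true = true
[1.1.3.1] NOT true = false
[1.1.3] NOT false = true
[1.1] true OR false OR true = true
[1] NOT true = false
[2] false → false (antecedent false ⇒ implication holds) = true
[root] false AND true = false
Overall: false → excluded

Excluded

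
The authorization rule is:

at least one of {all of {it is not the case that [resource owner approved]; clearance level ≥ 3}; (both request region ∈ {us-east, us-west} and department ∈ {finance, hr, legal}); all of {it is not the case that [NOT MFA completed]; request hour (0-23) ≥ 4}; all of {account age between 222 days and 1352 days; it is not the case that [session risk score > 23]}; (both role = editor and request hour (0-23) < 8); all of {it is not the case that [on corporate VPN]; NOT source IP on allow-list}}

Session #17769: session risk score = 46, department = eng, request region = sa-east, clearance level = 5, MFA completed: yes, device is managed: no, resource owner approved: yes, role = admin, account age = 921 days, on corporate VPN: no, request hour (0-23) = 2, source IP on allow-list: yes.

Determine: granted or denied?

Atomic conditions:
  resource owner approved: yes → true
  clearance level ≥ 3: 5 ≥ 3 is true
  request region ∈ {us-east, us-west}: sa-east is not in the set → false
  department ∈ {finance, hr, legal}: eng is not in the set → false
  NOT MFA completed: yes → false
  request hour (0-23) ≥ 4: 2 ≥ 4 is false
  account age between 222 days and 1352 days: 921 in [222, 1352] is true
  session risk score > 23: 46 > 23 is true
  role = editor: admin == editor is false
  request hour (0-23) < 8: 2 < 8 is true
  on corporate VPN: no → false
  NOT source IP on allow-list: yes → false
Combine:
[1.1] NOT true = false
[1] false AND true = false
[2] false AND false = false
[3.1] NOT false = true
[3] true AND false = false
[4.2] NOT true = false
[4] true AND false = false
[5] false AND true = false
[6.1] NOT false = true
[6] true AND false = false
[root] false OR false OR false OR false OR false OR false = false
Overall: false → denied

Denied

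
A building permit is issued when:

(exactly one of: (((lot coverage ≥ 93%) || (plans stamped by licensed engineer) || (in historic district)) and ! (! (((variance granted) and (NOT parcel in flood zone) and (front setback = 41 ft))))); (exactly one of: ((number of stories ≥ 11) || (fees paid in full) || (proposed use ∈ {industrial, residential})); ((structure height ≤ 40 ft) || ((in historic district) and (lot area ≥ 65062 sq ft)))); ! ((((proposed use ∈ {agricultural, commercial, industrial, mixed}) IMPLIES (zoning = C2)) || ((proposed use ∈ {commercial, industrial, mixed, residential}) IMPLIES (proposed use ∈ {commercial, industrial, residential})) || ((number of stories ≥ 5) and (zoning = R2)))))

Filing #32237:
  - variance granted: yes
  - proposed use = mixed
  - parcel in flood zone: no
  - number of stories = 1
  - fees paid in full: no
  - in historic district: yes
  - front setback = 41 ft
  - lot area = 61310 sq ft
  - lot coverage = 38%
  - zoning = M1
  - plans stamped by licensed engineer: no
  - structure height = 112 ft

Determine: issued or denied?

Denied

Atomic conditions:
  lot coverage ≥ 93%: 38 ≥ 93 is false
  plans stamped by licensed engineer: no → false
  in historic district: yes → true
  variance granted: yes → true
  NOT parcel in flood zone: no → true
  front setback = 41 ft: 41 == 41 is true
  number of stories ≥ 11: 1 ≥ 11 is false
  fees paid in full: no → false
  proposed use ∈ {industrial, residential}: mixed is not in the set → false
  structure height ≤ 40 ft: 112 ≤ 40 is false
  lot area ≥ 65062 sq ft: 61310 ≥ 65062 is false
  proposed use ∈ {agricultural, commercial, industrial, mixed}: mixed is in the set → true
  zoning = C2: M1 == C2 is false
  proposed use ∈ {commercial, industrial, mixed, residential}: mixed is in the set → true
  proposed use ∈ {commercial, industrial, residential}: mixed is not in the set → false
  number of stories ≥ 5: 1 ≥ 5 is false
  zoning = R2: M1 == R2 is false
Combine:
[1.1] false OR false OR true = true
[1.2.1.1] true AND true AND true = true
[1.2.1] NOT true = false
[1.2] NOT false = true
[1] true AND true = true
[2.1] false OR false OR false = false
[2.2.2] true AND false = false
[2.2] false OR false = false
[2] exactly-one(false, false) = false
[3.1.1] true → false = false
[3.1.2] true → false = false
[3.1.3] false AND false = false
[3.1] false OR false OR false = false
[3] NOT false = true
[root] exactly-one(true, false, true) = false
Overall: false → denied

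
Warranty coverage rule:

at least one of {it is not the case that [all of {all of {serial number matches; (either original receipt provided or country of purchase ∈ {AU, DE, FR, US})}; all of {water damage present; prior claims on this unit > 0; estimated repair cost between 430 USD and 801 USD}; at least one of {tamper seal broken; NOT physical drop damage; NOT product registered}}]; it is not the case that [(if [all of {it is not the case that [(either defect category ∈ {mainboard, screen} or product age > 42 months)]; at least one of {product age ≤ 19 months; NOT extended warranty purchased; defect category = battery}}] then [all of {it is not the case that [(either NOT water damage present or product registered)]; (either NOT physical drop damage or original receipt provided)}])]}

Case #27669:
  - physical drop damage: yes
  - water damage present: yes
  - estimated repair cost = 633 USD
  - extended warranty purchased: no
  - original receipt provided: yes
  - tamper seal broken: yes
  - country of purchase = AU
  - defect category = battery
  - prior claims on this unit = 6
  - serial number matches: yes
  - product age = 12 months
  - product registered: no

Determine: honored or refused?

Atomic conditions:
  serial number matches: yes → true
  original receipt provided: yes → true
  country of purchase ∈ {AU, DE, FR, US}: AU is in the set → true
  water damage present: yes → true
  prior claims on this unit > 0: 6 > 0 is true
  estimated repair cost between 430 USD and 801 USD: 633 in [430, 801] is true
  tamper seal broken: yes → true
  NOT physical drop damage: yes → false
  NOT product registered: no → true
  defect category ∈ {mainboard, screen}: battery is not in the set → false
  product age > 42 months: 12 > 42 is false
  product age ≤ 19 months: 12 ≤ 19 is true
  NOT extended warranty purchased: no → true
  defect category = battery: battery == battery is true
  NOT water damage present: yes → false
  product registered: no → false
Combine:
[1.1.1.2] true OR true = true
[1.1.1] true AND true = true
[1.1.2] true AND true AND true = true
[1.1.3] true OR false OR true = true
[1.1] true AND true AND true = true
[1] NOT true = false
[2.1.1.1.1] false OR false = false
[2.1.1.1] NOT false = true
[2.1.1.2] true OR true OR true = true
[2.1.1] true AND true = true
[2.1.2.1.1] false OR false = false
[2.1.2.1] NOT false = true
[2.1.2.2] false OR true = true
[2.1.2] true AND true = true
[2.1] true → true = true
[2] NOT true = false
[root] false OR false = false
Overall: false → refused

Refused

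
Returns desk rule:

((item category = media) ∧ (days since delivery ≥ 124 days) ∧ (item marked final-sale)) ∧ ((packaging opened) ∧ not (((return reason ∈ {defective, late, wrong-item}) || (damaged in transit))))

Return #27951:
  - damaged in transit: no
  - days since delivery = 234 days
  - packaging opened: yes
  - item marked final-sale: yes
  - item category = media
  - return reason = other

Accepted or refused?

Accepted

Atomic conditions:
  item category = media: media == media is true
  days since delivery ≥ 124 days: 234 ≥ 124 is true
  item marked final-sale: yes → true
  packaging opened: yes → true
  return reason ∈ {defective, late, wrong-item}: other is not in the set → false
  damaged in transit: no → false
Combine:
[1] true AND true AND true = true
[2.2.1] false OR false = false
[2.2] NOT false = true
[2] true AND true = true
[root] true AND true = true
Overall: true → accepted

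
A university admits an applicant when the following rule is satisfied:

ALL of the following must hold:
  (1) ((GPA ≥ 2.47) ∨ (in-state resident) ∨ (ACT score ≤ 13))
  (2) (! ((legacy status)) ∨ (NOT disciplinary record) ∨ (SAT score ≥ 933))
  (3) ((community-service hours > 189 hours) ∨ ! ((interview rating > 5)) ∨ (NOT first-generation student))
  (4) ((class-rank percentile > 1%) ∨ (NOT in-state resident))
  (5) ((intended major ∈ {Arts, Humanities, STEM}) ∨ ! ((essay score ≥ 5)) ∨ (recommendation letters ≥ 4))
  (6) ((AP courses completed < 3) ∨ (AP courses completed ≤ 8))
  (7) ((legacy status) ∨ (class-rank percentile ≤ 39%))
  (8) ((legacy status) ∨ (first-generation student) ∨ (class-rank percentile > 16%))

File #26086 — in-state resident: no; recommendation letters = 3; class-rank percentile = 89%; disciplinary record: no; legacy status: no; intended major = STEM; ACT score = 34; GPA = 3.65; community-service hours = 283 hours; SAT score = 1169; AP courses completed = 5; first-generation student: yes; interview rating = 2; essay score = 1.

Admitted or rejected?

Rejected

Atomic conditions:
  GPA ≥ 2.47: 3.65 ≥ 2.47 is true
  in-state resident: no → false
  ACT score ≤ 13: 34 ≤ 13 is false
  legacy status: no → false
  NOT disciplinary record: no → true
  SAT score ≥ 933: 1169 ≥ 933 is true
  community-service hours > 189 hours: 283 > 189 is true
  interview rating > 5: 2 > 5 is false
  NOT first-generation student: yes → false
  class-rank percentile > 1%: 89 > 1 is true
  NOT in-state resident: no → true
  intended major ∈ {Arts, Humanities, STEM}: STEM is in the set → true
  essay score ≥ 5: 1 ≥ 5 is false
  recommendation letters ≥ 4: 3 ≥ 4 is false
  AP courses completed < 3: 5 < 3 is false
  AP courses completed ≤ 8: 5 ≤ 8 is true
  class-rank percentile ≤ 39%: 89 ≤ 39 is false
  first-generation student: yes → true
  class-rank percentile > 16%: 89 > 16 is true
Combine:
[1] true OR false OR false = true
[2.1] NOT false = true
[2] true OR true OR true = true
[3.2] NOT false = true
[3] true OR true OR false = true
[4] true OR true = true
[5.2] NOT false = true
[5] true OR true OR false = true
[6] false OR true = true
[7] false OR false = false
[8] false OR true OR true = true
[root] true AND true AND true AND true AND true AND true AND false AND true = false
Overall: false → rejected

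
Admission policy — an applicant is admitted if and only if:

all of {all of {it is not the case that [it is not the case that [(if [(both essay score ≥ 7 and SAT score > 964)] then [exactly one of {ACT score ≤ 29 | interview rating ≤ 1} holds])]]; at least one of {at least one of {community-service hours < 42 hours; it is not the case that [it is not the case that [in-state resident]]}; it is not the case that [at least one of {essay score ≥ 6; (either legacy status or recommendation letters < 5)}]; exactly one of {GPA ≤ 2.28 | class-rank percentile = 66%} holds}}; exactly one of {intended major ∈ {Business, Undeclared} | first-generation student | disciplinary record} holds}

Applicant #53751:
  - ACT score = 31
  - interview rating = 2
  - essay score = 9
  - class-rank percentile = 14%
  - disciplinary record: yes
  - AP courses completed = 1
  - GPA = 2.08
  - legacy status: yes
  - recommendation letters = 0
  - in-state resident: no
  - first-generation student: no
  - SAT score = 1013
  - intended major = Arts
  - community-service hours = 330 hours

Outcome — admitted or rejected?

Rejected

Atomic conditions:
  essay score ≥ 7: 9 ≥ 7 is true
  SAT score > 964: 1013 > 964 is true
  ACT score ≤ 29: 31 ≤ 29 is false
  interview rating ≤ 1: 2 ≤ 1 is false
  community-service hours < 42 hours: 330 < 42 is false
  in-state resident: no → false
  essay score ≥ 6: 9 ≥ 6 is true
  legacy status: yes → true
  recommendation letters < 5: 0 < 5 is true
  GPA ≤ 2.28: 2.08 ≤ 2.28 is true
  class-rank percentile = 66%: 14 == 66 is false
  intended major ∈ {Business, Undeclared}: Arts is not in the set → false
  first-generation student: no → false
  disciplinary record: yes → true
Combine:
[1.1.1.1.1] true AND true = true
[1.1.1.1.2] exactly-one(false, false) = false
[1.1.1.1] true → false = false
[1.1.1] NOT false = true
[1.1] NOT true = false
[1.2.1.2.1] NOT false = true
[1.2.1.2] NOT true = false
[1.2.1] false OR false = false
[1.2.2.1.2] true OR true = true
[1.2.2.1] true OR true = true
[1.2.2] NOT true = false
[1.2.3] exactly-one(true, false) = true
[1.2] false OR false OR true = true
[1] false AND true = false
[2] exactly-one(false, false, true) = true
[root] false AND true = false
Overall: false → rejected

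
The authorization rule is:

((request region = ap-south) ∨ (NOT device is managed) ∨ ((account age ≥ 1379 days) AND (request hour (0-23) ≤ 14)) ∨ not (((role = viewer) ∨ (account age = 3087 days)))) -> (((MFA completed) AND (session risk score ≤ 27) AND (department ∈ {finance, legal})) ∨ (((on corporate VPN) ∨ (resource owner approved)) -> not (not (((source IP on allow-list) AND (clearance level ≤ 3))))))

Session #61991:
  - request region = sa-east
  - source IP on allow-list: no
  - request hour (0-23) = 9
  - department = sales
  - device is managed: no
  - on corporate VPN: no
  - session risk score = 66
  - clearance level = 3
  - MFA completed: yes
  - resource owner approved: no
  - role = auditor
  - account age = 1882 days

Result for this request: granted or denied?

Granted

Atomic conditions:
  request region = ap-south: sa-east == ap-south is false
  NOT device is managed: no → true
  account age ≥ 1379 days: 1882 ≥ 1379 is true
  request hour (0-23) ≤ 14: 9 ≤ 14 is true
  role = viewer: auditor == viewer is false
  account age = 3087 days: 1882 == 3087 is false
  MFA completed: yes → true
  session risk score ≤ 27: 66 ≤ 27 is false
  department ∈ {finance, legal}: sales is not in the set → false
  on corporate VPN: no → false
  resource owner approved: no → false
  source IP on allow-list: no → false
  clearance level ≤ 3: 3 ≤ 3 is true
Combine:
[1.3] true AND true = true
[1.4.1] false OR false = false
[1.4] NOT false = true
[1] false OR true OR true OR true = true
[2.1] true AND false AND false = false
[2.2.1] false OR false = false
[2.2.2.1.1] false AND true = false
[2.2.2.1] NOT false = true
[2.2.2] NOT true = false
[2.2] false → false (antecedent false ⇒ implication holds) = true
[2] false OR true = true
[root] true → true = true
Overall: true → granted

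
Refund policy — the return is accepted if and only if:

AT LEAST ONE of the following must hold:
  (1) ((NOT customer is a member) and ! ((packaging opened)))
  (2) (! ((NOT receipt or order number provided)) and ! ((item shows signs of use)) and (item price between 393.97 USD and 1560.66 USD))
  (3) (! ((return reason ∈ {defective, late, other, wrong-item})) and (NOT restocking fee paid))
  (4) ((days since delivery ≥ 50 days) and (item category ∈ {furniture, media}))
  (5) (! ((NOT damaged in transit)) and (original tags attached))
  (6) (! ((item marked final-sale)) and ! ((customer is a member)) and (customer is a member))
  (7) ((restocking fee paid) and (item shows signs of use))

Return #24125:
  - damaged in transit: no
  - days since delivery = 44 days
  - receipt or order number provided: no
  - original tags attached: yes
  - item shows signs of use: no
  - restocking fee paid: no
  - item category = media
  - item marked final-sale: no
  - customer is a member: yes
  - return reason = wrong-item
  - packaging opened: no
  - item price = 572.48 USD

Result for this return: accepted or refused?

Refused

Atomic conditions:
  NOT customer is a member: yes → false
  packaging opened: no → false
  NOT receipt or order number provided: no → true
  item shows signs of use: no → false
  item price between 393.97 USD and 1560.66 USD: 572.48 in [393.97, 1560.66] is true
  return reason ∈ {defective, late, other, wrong-item}: wrong-item is in the set → true
  NOT restocking fee paid: no → true
  days since delivery ≥ 50 days: 44 ≥ 50 is false
  item category ∈ {furniture, media}: media is in the set → true
  NOT damaged in transit: no → true
  original tags attached: yes → true
  item marked final-sale: no → false
  customer is a member: yes → true
  restocking fee paid: no → false
Combine:
[1.2] NOT false = true
[1] false AND true = false
[2.1] NOT true = false
[2.2] NOT false = true
[2] false AND true AND true = false
[3.1] NOT true = false
[3] false AND true = false
[4] false AND true = false
[5.1] NOT true = false
[5] false AND true = false
[6.1] NOT false = true
[6.2] NOT true = false
[6] true AND false AND true = false
[7] false AND false = false
[root] false OR false OR false OR false OR false OR false OR false = false
Overall: false → refused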